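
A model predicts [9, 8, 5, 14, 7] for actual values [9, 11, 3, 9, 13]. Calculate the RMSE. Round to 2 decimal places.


MSE = 14.8000. RMSE = sqrt(14.8000) = 3.85.

3.85


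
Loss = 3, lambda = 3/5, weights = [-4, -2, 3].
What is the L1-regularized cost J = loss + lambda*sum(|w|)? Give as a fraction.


L1 norm = sum(|w|) = 9. J = 3 + 3/5 * 9 = 42/5.

42/5


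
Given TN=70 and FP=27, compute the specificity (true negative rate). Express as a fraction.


Specificity = TN / (TN + FP) = 70 / 97 = 70/97.

70/97


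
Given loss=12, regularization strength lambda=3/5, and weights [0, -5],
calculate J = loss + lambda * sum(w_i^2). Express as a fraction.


L2 sq norm = sum(w^2) = 25. J = 12 + 3/5 * 25 = 27.

27


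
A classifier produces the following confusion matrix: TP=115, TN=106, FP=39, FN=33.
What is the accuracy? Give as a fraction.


Accuracy = (TP + TN) / (TP + TN + FP + FN) = (115 + 106) / 293 = 221/293.

221/293


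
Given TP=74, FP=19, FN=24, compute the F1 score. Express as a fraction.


Precision = 74/93 = 74/93. Recall = 74/98 = 37/49. F1 = 2*P*R/(P+R) = 148/191.

148/191


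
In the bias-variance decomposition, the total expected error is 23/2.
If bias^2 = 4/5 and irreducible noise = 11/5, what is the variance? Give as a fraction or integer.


Total error = bias^2 + variance + irreducible noise. So variance = 23/2 - 4/5 - 11/5 = 17/2.

17/2


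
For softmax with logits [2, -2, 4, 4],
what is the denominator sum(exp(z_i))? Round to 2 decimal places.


Denom = e^2=7.3891 + e^-2=0.1353 + e^4=54.5982 + e^4=54.5982. Sum = 116.7208, which rounds to 116.72.

116.72


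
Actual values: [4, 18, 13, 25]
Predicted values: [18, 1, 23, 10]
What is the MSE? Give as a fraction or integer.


MSE = (1/4) * ((4-18)^2=196 + (18-1)^2=289 + (13-23)^2=100 + (25-10)^2=225). Sum = 810. MSE = 405/2.

405/2


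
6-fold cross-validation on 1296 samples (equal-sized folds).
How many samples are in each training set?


Each validation fold has 1296/6 = 216 samples. Training set = 1296 - 216 = 1080.

1080


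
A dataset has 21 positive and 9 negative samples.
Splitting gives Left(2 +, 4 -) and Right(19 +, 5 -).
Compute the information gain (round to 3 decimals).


H(parent) = 0.8813. H(left) = 0.9183, H(right) = 0.7383. Weighted = (6/30)*0.9183 + (24/30)*0.7383 = 0.7743. IG = 0.8813 - 0.7743 = 0.1070, which rounds to 0.107.

0.107


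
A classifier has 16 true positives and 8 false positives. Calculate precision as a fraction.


Precision = TP / (TP + FP) = 16 / 24 = 2/3.

2/3


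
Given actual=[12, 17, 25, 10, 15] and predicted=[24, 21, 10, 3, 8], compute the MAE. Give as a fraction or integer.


MAE = (1/5) * (|12-24|=12 + |17-21|=4 + |25-10|=15 + |10-3|=7 + |15-8|=7). Sum = 45. MAE = 9.

9


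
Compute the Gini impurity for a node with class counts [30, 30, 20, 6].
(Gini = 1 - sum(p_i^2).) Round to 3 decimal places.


Total = 86. Proportions: 30/86, 30/86, 20/86, 6/86. sum(p_i^2) = 0.3023. Gini = 1 - 0.3023 = 0.6977, which rounds to 0.698.

0.698


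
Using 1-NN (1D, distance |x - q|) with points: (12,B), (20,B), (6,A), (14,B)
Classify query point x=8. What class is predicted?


Distances: |12-8|=4, |20-8|=12, |6-8|=2, |14-8|=6. 1 nearest: (6,A). Counts: {'A': 1}. Majority class: A.

A


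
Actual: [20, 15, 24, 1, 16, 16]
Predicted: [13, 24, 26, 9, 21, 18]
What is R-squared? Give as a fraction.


Mean(y) = 46/3. SS_res = 227. SS_tot = 910/3. R^2 = 1 - 227/(910/3) = 229/910.

229/910


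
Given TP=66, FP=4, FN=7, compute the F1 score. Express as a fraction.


Precision = 66/70 = 33/35. Recall = 66/73 = 66/73. F1 = 2*P*R/(P+R) = 12/13.

12/13


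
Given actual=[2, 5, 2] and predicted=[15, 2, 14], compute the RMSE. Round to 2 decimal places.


MSE = 107.3333. RMSE = sqrt(107.3333) = 10.36.

10.36


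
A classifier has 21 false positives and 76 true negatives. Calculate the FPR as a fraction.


FPR = FP / (FP + TN) = 21 / 97 = 21/97.

21/97


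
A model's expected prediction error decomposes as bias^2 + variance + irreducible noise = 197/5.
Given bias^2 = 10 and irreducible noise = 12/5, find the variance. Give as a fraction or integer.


Total error = bias^2 + variance + irreducible noise. So variance = 197/5 - 10 - 12/5 = 27.

27


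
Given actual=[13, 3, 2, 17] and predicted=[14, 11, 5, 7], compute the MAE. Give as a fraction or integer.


MAE = (1/4) * (|13-14|=1 + |3-11|=8 + |2-5|=3 + |17-7|=10). Sum = 22. MAE = 11/2.

11/2


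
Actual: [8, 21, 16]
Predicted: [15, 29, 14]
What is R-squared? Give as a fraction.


Mean(y) = 15. SS_res = 117. SS_tot = 86. R^2 = 1 - 117/(86) = -31/86.

-31/86


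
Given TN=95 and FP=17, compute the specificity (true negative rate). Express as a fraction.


Specificity = TN / (TN + FP) = 95 / 112 = 95/112.

95/112


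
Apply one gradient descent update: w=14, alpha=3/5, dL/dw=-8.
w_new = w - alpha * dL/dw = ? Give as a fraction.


w_new = 14 - 3/5 * -8 = 14 - -24/5 = 94/5.

94/5


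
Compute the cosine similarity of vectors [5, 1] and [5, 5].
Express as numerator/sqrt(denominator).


dot = 30. |a|^2 = 26, |b|^2 = 50. cos = 30/sqrt(1300).

30/sqrt(1300)


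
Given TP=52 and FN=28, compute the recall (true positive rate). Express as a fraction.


Recall = TP / (TP + FN) = 52 / 80 = 13/20.

13/20


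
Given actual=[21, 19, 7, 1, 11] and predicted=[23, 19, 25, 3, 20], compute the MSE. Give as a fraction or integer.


MSE = (1/5) * ((21-23)^2=4 + (19-19)^2=0 + (7-25)^2=324 + (1-3)^2=4 + (11-20)^2=81). Sum = 413. MSE = 413/5.

413/5


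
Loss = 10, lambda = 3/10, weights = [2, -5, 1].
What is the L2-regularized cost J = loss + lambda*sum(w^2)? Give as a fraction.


L2 sq norm = sum(w^2) = 30. J = 10 + 3/10 * 30 = 19.

19


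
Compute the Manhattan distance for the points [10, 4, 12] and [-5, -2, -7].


d = sum of absolute differences: |10--5|=15 + |4--2|=6 + |12--7|=19 = 40.

40


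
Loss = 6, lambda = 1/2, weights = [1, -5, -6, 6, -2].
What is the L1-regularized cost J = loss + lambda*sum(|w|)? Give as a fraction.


L1 norm = sum(|w|) = 20. J = 6 + 1/2 * 20 = 16.

16


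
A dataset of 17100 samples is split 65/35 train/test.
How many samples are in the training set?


Test set = 17100 * 35% = 5985. Training set = 17100 - 5985 = 11115.

11115


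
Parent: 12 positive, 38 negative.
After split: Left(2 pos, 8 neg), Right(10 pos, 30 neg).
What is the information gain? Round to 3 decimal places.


H(parent) = 0.7950. H(left) = 0.7219, H(right) = 0.8113. Weighted = (10/50)*0.7219 + (40/50)*0.8113 = 0.7934. IG = 0.7950 - 0.7934 = 0.0016, which rounds to 0.002.

0.002


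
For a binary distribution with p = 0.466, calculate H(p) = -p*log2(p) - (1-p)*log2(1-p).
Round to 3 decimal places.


H = -0.466*log2(0.466) - 0.534*log2(0.534) = 0.997.

0.997


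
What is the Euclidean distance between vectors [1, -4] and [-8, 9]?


d = sqrt(sum of squared differences). (1--8)^2=81, (-4-9)^2=169. Sum = 250.

sqrt(250)


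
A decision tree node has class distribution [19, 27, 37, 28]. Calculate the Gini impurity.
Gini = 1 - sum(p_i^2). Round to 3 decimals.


Total = 111. Proportions: 19/111, 27/111, 37/111, 28/111. sum(p_i^2) = 0.2632. Gini = 1 - 0.2632 = 0.7368, which rounds to 0.737.

0.737


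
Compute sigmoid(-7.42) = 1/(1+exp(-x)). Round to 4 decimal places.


sigma(-7.42) = 1/(1+e^(7.42)) = 1/(1+1669.033508) = 1/1670.033508 = 0.0006.

0.0006


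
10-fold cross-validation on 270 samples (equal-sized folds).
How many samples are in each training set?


Each validation fold has 270/10 = 27 samples. Training set = 270 - 27 = 243.

243


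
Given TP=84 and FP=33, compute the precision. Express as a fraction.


Precision = TP / (TP + FP) = 84 / 117 = 28/39.

28/39


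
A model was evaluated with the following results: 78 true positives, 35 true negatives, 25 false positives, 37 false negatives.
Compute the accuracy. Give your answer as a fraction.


Accuracy = (TP + TN) / (TP + TN + FP + FN) = (78 + 35) / 175 = 113/175.

113/175


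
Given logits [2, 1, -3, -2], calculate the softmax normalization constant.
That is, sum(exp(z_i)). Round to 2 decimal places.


Denom = e^2=7.3891 + e^1=2.7183 + e^-3=0.0498 + e^-2=0.1353. Sum = 10.2925, which rounds to 10.29.

10.29


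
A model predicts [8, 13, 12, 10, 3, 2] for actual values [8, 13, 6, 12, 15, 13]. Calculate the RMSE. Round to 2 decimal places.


MSE = 50.8333. RMSE = sqrt(50.8333) = 7.13.

7.13


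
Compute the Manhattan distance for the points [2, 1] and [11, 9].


d = sum of absolute differences: |2-11|=9 + |1-9|=8 = 17.

17


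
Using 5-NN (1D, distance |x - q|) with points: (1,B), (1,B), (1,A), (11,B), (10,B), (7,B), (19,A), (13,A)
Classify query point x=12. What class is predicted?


Distances: |1-12|=11, |1-12|=11, |1-12|=11, |11-12|=1, |10-12|=2, |7-12|=5, |19-12|=7, |13-12|=1. 5 nearest: (13,A), (11,B), (10,B), (7,B), (19,A). Counts: {'A': 2, 'B': 3}. Majority class: B.

B


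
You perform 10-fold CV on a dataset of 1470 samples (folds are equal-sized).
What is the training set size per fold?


Each validation fold has 1470/10 = 147 samples. Training set = 1470 - 147 = 1323.

1323


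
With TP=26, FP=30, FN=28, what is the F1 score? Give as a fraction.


Precision = 26/56 = 13/28. Recall = 26/54 = 13/27. F1 = 2*P*R/(P+R) = 26/55.

26/55


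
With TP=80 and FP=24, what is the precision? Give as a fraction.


Precision = TP / (TP + FP) = 80 / 104 = 10/13.

10/13


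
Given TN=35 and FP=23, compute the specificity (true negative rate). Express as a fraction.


Specificity = TN / (TN + FP) = 35 / 58 = 35/58.

35/58


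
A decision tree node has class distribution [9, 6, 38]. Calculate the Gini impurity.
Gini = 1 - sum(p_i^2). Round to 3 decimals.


Total = 53. Proportions: 9/53, 6/53, 38/53. sum(p_i^2) = 0.5557. Gini = 1 - 0.5557 = 0.4443, which rounds to 0.444.

0.444


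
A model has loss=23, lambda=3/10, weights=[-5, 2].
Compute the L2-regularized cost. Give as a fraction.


L2 sq norm = sum(w^2) = 29. J = 23 + 3/10 * 29 = 317/10.

317/10


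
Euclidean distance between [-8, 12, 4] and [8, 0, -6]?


d = sqrt(sum of squared differences). (-8-8)^2=256, (12-0)^2=144, (4--6)^2=100. Sum = 500.

sqrt(500)


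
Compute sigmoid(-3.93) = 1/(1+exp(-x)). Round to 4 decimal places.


sigma(-3.93) = 1/(1+e^(3.93)) = 1/(1+50.906978) = 1/51.906978 = 0.0193.

0.0193


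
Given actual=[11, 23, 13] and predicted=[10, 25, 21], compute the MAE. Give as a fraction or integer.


MAE = (1/3) * (|11-10|=1 + |23-25|=2 + |13-21|=8). Sum = 11. MAE = 11/3.

11/3


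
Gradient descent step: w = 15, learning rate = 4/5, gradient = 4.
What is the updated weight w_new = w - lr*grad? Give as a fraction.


w_new = 15 - 4/5 * 4 = 15 - 16/5 = 59/5.

59/5


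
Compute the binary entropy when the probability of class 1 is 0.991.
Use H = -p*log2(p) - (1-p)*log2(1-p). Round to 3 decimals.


H = -0.991*log2(0.991) - 0.009*log2(0.009) = 0.074.

0.074


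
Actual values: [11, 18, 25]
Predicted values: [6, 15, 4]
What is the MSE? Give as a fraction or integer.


MSE = (1/3) * ((11-6)^2=25 + (18-15)^2=9 + (25-4)^2=441). Sum = 475. MSE = 475/3.

475/3


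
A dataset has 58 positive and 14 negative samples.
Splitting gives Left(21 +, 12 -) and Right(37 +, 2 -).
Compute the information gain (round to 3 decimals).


H(parent) = 0.7107. H(left) = 0.9457, H(right) = 0.2918. Weighted = (33/72)*0.9457 + (39/72)*0.2918 = 0.5915. IG = 0.7107 - 0.5915 = 0.1192, which rounds to 0.119.

0.119


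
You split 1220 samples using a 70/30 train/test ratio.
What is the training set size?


Test set = 1220 * 30% = 366. Training set = 1220 - 366 = 854.

854


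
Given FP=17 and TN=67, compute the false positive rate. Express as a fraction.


FPR = FP / (FP + TN) = 17 / 84 = 17/84.

17/84


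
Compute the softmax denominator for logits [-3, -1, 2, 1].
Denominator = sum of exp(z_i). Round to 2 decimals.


Denom = e^-3=0.0498 + e^-1=0.3679 + e^2=7.3891 + e^1=2.7183. Sum = 10.5251, which rounds to 10.53.

10.53


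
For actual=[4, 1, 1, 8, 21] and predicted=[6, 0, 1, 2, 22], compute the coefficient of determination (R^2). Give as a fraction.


Mean(y) = 7. SS_res = 42. SS_tot = 278. R^2 = 1 - 42/(278) = 118/139.

118/139


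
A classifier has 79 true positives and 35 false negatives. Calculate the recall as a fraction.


Recall = TP / (TP + FN) = 79 / 114 = 79/114.

79/114


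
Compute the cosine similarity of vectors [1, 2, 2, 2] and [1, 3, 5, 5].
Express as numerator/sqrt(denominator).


dot = 27. |a|^2 = 13, |b|^2 = 60. cos = 27/sqrt(780).

27/sqrt(780)


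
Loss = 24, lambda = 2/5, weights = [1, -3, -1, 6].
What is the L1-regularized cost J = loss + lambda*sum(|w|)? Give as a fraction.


L1 norm = sum(|w|) = 11. J = 24 + 2/5 * 11 = 142/5.

142/5


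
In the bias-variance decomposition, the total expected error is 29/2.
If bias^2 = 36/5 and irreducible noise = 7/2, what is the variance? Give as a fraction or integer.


Total error = bias^2 + variance + irreducible noise. So variance = 29/2 - 36/5 - 7/2 = 19/5.

19/5


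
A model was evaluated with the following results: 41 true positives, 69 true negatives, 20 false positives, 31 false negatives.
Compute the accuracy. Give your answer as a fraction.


Accuracy = (TP + TN) / (TP + TN + FP + FN) = (41 + 69) / 161 = 110/161.

110/161


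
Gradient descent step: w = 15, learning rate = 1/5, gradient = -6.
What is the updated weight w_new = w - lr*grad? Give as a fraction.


w_new = 15 - 1/5 * -6 = 15 - -6/5 = 81/5.

81/5


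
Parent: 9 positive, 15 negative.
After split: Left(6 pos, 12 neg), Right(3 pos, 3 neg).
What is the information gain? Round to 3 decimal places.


H(parent) = 0.9544. H(left) = 0.9183, H(right) = 1.0000. Weighted = (18/24)*0.9183 + (6/24)*1.0000 = 0.9387. IG = 0.9544 - 0.9387 = 0.0157, which rounds to 0.016.

0.016


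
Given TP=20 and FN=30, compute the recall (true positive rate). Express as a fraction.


Recall = TP / (TP + FN) = 20 / 50 = 2/5.

2/5


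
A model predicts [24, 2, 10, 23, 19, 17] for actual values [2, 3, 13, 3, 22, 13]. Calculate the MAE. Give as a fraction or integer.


MAE = (1/6) * (|2-24|=22 + |3-2|=1 + |13-10|=3 + |3-23|=20 + |22-19|=3 + |13-17|=4). Sum = 53. MAE = 53/6.

53/6


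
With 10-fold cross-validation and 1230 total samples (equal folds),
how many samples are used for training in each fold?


Each validation fold has 1230/10 = 123 samples. Training set = 1230 - 123 = 1107.

1107


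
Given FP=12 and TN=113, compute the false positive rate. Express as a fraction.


FPR = FP / (FP + TN) = 12 / 125 = 12/125.

12/125


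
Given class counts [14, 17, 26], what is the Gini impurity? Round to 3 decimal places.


Total = 57. Proportions: 14/57, 17/57, 26/57. sum(p_i^2) = 0.3573. Gini = 1 - 0.3573 = 0.6427, which rounds to 0.643.

0.643


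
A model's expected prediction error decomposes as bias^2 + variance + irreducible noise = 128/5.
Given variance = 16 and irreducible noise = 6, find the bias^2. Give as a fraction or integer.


Total error = bias^2 + variance + irreducible noise. So bias^2 = 128/5 - 16 - 6 = 18/5.

18/5


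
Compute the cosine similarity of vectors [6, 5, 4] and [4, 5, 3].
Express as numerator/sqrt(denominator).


dot = 61. |a|^2 = 77, |b|^2 = 50. cos = 61/sqrt(3850).

61/sqrt(3850)


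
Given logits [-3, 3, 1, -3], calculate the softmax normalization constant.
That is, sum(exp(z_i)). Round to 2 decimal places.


Denom = e^-3=0.0498 + e^3=20.0855 + e^1=2.7183 + e^-3=0.0498. Sum = 22.9034, which rounds to 22.90.

22.90


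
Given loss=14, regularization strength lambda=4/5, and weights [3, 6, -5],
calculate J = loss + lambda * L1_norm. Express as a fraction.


L1 norm = sum(|w|) = 14. J = 14 + 4/5 * 14 = 126/5.

126/5


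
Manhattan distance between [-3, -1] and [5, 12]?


d = sum of absolute differences: |-3-5|=8 + |-1-12|=13 = 21.

21


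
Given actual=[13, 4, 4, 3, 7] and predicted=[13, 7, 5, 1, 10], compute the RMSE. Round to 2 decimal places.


MSE = 4.6000. RMSE = sqrt(4.6000) = 2.14.

2.14


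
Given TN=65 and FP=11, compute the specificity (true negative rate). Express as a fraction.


Specificity = TN / (TN + FP) = 65 / 76 = 65/76.

65/76


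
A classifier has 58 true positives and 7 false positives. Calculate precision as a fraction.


Precision = TP / (TP + FP) = 58 / 65 = 58/65.

58/65


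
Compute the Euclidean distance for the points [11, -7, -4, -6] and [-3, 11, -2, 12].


d = sqrt(sum of squared differences). (11--3)^2=196, (-7-11)^2=324, (-4--2)^2=4, (-6-12)^2=324. Sum = 848.

sqrt(848)


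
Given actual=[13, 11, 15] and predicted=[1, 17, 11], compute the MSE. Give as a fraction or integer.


MSE = (1/3) * ((13-1)^2=144 + (11-17)^2=36 + (15-11)^2=16). Sum = 196. MSE = 196/3.

196/3


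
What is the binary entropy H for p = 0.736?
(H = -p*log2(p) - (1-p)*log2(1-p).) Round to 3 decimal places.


H = -0.736*log2(0.736) - 0.264*log2(0.264) = 0.833.

0.833


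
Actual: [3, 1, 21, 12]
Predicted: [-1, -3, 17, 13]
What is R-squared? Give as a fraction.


Mean(y) = 37/4. SS_res = 49. SS_tot = 1011/4. R^2 = 1 - 49/(1011/4) = 815/1011.

815/1011


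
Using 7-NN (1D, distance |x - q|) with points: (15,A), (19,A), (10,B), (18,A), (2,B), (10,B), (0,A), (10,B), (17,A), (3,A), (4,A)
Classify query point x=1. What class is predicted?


Distances: |15-1|=14, |19-1|=18, |10-1|=9, |18-1|=17, |2-1|=1, |10-1|=9, |0-1|=1, |10-1|=9, |17-1|=16, |3-1|=2, |4-1|=3. 7 nearest: (0,A), (2,B), (3,A), (4,A), (10,B), (10,B), (10,B). Counts: {'A': 3, 'B': 4}. Majority class: B.

B


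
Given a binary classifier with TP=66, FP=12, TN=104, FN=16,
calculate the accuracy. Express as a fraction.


Accuracy = (TP + TN) / (TP + TN + FP + FN) = (66 + 104) / 198 = 85/99.

85/99


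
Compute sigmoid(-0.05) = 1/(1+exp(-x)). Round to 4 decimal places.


sigma(-0.05) = 1/(1+e^(0.05)) = 1/(1+1.051271) = 1/2.051271 = 0.4875.

0.4875


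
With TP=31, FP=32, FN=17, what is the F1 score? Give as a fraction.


Precision = 31/63 = 31/63. Recall = 31/48 = 31/48. F1 = 2*P*R/(P+R) = 62/111.

62/111


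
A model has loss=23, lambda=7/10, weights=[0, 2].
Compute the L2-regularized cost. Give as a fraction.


L2 sq norm = sum(w^2) = 4. J = 23 + 7/10 * 4 = 129/5.

129/5


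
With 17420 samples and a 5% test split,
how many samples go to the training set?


Test set = 17420 * 5% = 871. Training set = 17420 - 871 = 16549.

16549


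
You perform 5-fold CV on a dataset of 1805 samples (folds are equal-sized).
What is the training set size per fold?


Each validation fold has 1805/5 = 361 samples. Training set = 1805 - 361 = 1444.

1444


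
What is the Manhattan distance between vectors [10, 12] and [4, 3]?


d = sum of absolute differences: |10-4|=6 + |12-3|=9 = 15.

15


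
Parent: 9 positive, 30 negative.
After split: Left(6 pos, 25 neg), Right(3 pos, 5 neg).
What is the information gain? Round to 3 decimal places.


H(parent) = 0.7793. H(left) = 0.7088, H(right) = 0.9544. Weighted = (31/39)*0.7088 + (8/39)*0.9544 = 0.7592. IG = 0.7793 - 0.7592 = 0.0201, which rounds to 0.020.

0.020


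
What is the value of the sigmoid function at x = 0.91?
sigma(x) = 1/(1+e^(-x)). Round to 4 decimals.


sigma(0.91) = 1/(1+e^(-0.91)) = 1/(1+0.402524) = 1/1.402524 = 0.7130.

0.7130


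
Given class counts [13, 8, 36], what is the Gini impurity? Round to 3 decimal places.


Total = 57. Proportions: 13/57, 8/57, 36/57. sum(p_i^2) = 0.4706. Gini = 1 - 0.4706 = 0.5294, which rounds to 0.529.

0.529


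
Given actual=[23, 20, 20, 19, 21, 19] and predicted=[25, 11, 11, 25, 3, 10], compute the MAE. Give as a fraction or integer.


MAE = (1/6) * (|23-25|=2 + |20-11|=9 + |20-11|=9 + |19-25|=6 + |21-3|=18 + |19-10|=9). Sum = 53. MAE = 53/6.

53/6


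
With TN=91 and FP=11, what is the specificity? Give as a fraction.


Specificity = TN / (TN + FP) = 91 / 102 = 91/102.

91/102


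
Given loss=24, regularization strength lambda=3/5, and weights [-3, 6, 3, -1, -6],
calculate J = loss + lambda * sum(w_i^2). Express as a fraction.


L2 sq norm = sum(w^2) = 91. J = 24 + 3/5 * 91 = 393/5.

393/5


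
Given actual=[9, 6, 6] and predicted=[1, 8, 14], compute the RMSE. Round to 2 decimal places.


MSE = 44.0000. RMSE = sqrt(44.0000) = 6.63.

6.63


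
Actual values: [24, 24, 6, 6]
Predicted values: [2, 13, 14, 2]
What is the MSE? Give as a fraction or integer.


MSE = (1/4) * ((24-2)^2=484 + (24-13)^2=121 + (6-14)^2=64 + (6-2)^2=16). Sum = 685. MSE = 685/4.

685/4


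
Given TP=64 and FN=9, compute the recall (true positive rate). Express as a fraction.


Recall = TP / (TP + FN) = 64 / 73 = 64/73.

64/73


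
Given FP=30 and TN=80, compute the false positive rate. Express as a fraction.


FPR = FP / (FP + TN) = 30 / 110 = 3/11.

3/11


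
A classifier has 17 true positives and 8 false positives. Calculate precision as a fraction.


Precision = TP / (TP + FP) = 17 / 25 = 17/25.

17/25


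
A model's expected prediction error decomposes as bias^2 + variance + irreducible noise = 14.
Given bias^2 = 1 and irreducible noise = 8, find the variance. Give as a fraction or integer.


Total error = bias^2 + variance + irreducible noise. So variance = 14 - 1 - 8 = 5.

5


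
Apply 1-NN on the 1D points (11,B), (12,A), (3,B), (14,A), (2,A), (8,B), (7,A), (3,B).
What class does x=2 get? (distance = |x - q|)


Distances: |11-2|=9, |12-2|=10, |3-2|=1, |14-2|=12, |2-2|=0, |8-2|=6, |7-2|=5, |3-2|=1. 1 nearest: (2,A). Counts: {'A': 1}. Majority class: A.

A


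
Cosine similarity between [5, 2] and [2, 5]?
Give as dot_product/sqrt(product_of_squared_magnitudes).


dot = 20. |a|^2 = 29, |b|^2 = 29. cos = 20/sqrt(841).

20/sqrt(841)


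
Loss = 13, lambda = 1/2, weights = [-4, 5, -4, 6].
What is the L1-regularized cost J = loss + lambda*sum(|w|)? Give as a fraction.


L1 norm = sum(|w|) = 19. J = 13 + 1/2 * 19 = 45/2.

45/2


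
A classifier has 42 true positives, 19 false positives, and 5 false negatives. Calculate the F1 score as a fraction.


Precision = 42/61 = 42/61. Recall = 42/47 = 42/47. F1 = 2*P*R/(P+R) = 7/9.

7/9


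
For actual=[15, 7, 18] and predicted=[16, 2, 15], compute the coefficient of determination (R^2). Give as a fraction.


Mean(y) = 40/3. SS_res = 35. SS_tot = 194/3. R^2 = 1 - 35/(194/3) = 89/194.

89/194


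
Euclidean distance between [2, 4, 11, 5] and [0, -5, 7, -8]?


d = sqrt(sum of squared differences). (2-0)^2=4, (4--5)^2=81, (11-7)^2=16, (5--8)^2=169. Sum = 270.

sqrt(270)


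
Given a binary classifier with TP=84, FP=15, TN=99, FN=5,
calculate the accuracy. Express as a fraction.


Accuracy = (TP + TN) / (TP + TN + FP + FN) = (84 + 99) / 203 = 183/203.

183/203


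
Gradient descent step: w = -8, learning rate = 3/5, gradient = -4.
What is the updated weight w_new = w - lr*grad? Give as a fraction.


w_new = -8 - 3/5 * -4 = -8 - -12/5 = -28/5.

-28/5


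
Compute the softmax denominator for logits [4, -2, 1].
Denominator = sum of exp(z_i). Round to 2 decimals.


Denom = e^4=54.5982 + e^-2=0.1353 + e^1=2.7183. Sum = 57.4518, which rounds to 57.45.

57.45


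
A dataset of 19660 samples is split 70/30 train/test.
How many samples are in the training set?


Test set = 19660 * 30% = 5898. Training set = 19660 - 5898 = 13762.

13762


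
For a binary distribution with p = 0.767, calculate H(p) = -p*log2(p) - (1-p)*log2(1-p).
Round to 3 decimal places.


H = -0.767*log2(0.767) - 0.233*log2(0.233) = 0.783.

0.783


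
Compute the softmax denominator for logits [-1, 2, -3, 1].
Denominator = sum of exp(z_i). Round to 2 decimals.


Denom = e^-1=0.3679 + e^2=7.3891 + e^-3=0.0498 + e^1=2.7183. Sum = 10.5251, which rounds to 10.53.

10.53


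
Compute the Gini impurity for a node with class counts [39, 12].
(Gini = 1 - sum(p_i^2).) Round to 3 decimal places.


Total = 51. Proportions: 39/51, 12/51. sum(p_i^2) = 0.6401. Gini = 1 - 0.6401 = 0.3599, which rounds to 0.360.

0.360


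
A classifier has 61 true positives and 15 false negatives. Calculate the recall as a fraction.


Recall = TP / (TP + FN) = 61 / 76 = 61/76.

61/76


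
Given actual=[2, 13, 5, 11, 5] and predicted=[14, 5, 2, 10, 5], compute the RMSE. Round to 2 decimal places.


MSE = 43.6000. RMSE = sqrt(43.6000) = 6.60.

6.60


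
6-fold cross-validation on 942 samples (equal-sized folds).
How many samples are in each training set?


Each validation fold has 942/6 = 157 samples. Training set = 942 - 157 = 785.

785


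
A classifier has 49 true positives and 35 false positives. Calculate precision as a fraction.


Precision = TP / (TP + FP) = 49 / 84 = 7/12.

7/12


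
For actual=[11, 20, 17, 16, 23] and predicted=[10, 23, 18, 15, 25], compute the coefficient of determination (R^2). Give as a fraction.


Mean(y) = 87/5. SS_res = 16. SS_tot = 406/5. R^2 = 1 - 16/(406/5) = 163/203.

163/203


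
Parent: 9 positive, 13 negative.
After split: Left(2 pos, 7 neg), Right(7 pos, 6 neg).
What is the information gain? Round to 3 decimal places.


H(parent) = 0.9760. H(left) = 0.7642, H(right) = 0.9957. Weighted = (9/22)*0.7642 + (13/22)*0.9957 = 0.9010. IG = 0.9760 - 0.9010 = 0.0750, which rounds to 0.075.

0.075


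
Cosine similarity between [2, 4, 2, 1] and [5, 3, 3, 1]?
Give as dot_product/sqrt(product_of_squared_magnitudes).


dot = 29. |a|^2 = 25, |b|^2 = 44. cos = 29/sqrt(1100).

29/sqrt(1100)


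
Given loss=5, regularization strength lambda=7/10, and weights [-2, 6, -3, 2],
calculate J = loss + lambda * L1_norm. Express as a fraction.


L1 norm = sum(|w|) = 13. J = 5 + 7/10 * 13 = 141/10.

141/10


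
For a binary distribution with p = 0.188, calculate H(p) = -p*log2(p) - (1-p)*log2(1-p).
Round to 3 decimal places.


H = -0.188*log2(0.188) - 0.812*log2(0.812) = 0.697.

0.697


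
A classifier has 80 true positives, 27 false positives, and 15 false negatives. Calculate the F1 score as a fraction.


Precision = 80/107 = 80/107. Recall = 80/95 = 16/19. F1 = 2*P*R/(P+R) = 80/101.

80/101


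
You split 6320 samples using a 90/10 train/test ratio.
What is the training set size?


Test set = 6320 * 10% = 632. Training set = 6320 - 632 = 5688.

5688


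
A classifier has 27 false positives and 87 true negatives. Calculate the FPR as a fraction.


FPR = FP / (FP + TN) = 27 / 114 = 9/38.

9/38


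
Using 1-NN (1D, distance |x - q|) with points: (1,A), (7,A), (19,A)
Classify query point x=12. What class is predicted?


Distances: |1-12|=11, |7-12|=5, |19-12|=7. 1 nearest: (7,A). Counts: {'A': 1}. Majority class: A.

A


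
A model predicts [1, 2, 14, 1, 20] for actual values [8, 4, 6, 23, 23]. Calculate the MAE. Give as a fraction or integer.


MAE = (1/5) * (|8-1|=7 + |4-2|=2 + |6-14|=8 + |23-1|=22 + |23-20|=3). Sum = 42. MAE = 42/5.

42/5


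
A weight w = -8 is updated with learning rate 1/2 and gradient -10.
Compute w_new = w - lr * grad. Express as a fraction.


w_new = -8 - 1/2 * -10 = -8 - -5 = -3.

-3


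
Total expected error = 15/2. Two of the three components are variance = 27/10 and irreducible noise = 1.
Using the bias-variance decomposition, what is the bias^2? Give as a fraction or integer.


Total error = bias^2 + variance + irreducible noise. So bias^2 = 15/2 - 27/10 - 1 = 19/5.

19/5


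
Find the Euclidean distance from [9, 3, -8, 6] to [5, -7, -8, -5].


d = sqrt(sum of squared differences). (9-5)^2=16, (3--7)^2=100, (-8--8)^2=0, (6--5)^2=121. Sum = 237.

sqrt(237)


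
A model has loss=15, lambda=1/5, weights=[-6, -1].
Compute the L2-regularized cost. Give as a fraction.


L2 sq norm = sum(w^2) = 37. J = 15 + 1/5 * 37 = 112/5.

112/5


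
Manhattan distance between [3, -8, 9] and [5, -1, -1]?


d = sum of absolute differences: |3-5|=2 + |-8--1|=7 + |9--1|=10 = 19.

19


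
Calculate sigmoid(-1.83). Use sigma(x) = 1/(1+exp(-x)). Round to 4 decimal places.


sigma(-1.83) = 1/(1+e^(1.83)) = 1/(1+6.233887) = 1/7.233887 = 0.1382.

0.1382


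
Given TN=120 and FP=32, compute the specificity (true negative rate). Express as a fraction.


Specificity = TN / (TN + FP) = 120 / 152 = 15/19.

15/19


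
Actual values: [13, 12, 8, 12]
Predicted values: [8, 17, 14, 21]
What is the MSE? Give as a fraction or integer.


MSE = (1/4) * ((13-8)^2=25 + (12-17)^2=25 + (8-14)^2=36 + (12-21)^2=81). Sum = 167. MSE = 167/4.

167/4


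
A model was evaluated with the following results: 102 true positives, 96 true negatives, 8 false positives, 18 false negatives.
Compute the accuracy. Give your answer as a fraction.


Accuracy = (TP + TN) / (TP + TN + FP + FN) = (102 + 96) / 224 = 99/112.

99/112


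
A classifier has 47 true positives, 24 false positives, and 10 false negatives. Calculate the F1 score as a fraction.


Precision = 47/71 = 47/71. Recall = 47/57 = 47/57. F1 = 2*P*R/(P+R) = 47/64.

47/64


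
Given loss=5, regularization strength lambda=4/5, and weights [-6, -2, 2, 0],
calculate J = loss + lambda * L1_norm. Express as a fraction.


L1 norm = sum(|w|) = 10. J = 5 + 4/5 * 10 = 13.

13


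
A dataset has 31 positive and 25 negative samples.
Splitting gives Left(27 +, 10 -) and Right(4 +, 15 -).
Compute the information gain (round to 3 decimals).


H(parent) = 0.9917. H(left) = 0.8419, H(right) = 0.7425. Weighted = (37/56)*0.8419 + (19/56)*0.7425 = 0.8082. IG = 0.9917 - 0.8082 = 0.1835, which rounds to 0.184.

0.184


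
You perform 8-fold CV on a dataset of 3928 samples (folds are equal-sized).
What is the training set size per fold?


Each validation fold has 3928/8 = 491 samples. Training set = 3928 - 491 = 3437.

3437


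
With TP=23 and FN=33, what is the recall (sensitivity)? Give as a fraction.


Recall = TP / (TP + FN) = 23 / 56 = 23/56.

23/56


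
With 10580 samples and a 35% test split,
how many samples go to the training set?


Test set = 10580 * 35% = 3703. Training set = 10580 - 3703 = 6877.

6877


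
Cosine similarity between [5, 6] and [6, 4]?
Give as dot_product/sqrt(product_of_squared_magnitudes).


dot = 54. |a|^2 = 61, |b|^2 = 52. cos = 54/sqrt(3172).

54/sqrt(3172)


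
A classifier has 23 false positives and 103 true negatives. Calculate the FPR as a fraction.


FPR = FP / (FP + TN) = 23 / 126 = 23/126.

23/126


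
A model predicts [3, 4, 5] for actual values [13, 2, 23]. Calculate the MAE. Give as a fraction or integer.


MAE = (1/3) * (|13-3|=10 + |2-4|=2 + |23-5|=18). Sum = 30. MAE = 10.

10


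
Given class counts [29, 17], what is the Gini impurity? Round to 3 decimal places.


Total = 46. Proportions: 29/46, 17/46. sum(p_i^2) = 0.5340. Gini = 1 - 0.5340 = 0.4660, which rounds to 0.466.

0.466


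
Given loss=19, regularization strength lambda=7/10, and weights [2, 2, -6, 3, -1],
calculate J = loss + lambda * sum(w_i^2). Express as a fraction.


L2 sq norm = sum(w^2) = 54. J = 19 + 7/10 * 54 = 284/5.

284/5


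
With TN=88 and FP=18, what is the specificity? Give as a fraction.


Specificity = TN / (TN + FP) = 88 / 106 = 44/53.

44/53


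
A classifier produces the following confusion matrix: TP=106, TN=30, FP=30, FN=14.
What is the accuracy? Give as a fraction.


Accuracy = (TP + TN) / (TP + TN + FP + FN) = (106 + 30) / 180 = 34/45.

34/45


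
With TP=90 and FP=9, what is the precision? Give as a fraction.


Precision = TP / (TP + FP) = 90 / 99 = 10/11.

10/11


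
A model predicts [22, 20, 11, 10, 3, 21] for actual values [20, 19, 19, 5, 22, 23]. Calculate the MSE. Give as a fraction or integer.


MSE = (1/6) * ((20-22)^2=4 + (19-20)^2=1 + (19-11)^2=64 + (5-10)^2=25 + (22-3)^2=361 + (23-21)^2=4). Sum = 459. MSE = 153/2.

153/2


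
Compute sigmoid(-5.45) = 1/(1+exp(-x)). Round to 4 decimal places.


sigma(-5.45) = 1/(1+e^(5.45)) = 1/(1+232.758166) = 1/233.758166 = 0.0043.

0.0043


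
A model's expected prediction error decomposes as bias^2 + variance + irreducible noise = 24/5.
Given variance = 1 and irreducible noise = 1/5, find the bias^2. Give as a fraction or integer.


Total error = bias^2 + variance + irreducible noise. So bias^2 = 24/5 - 1 - 1/5 = 18/5.

18/5


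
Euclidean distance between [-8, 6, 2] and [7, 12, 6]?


d = sqrt(sum of squared differences). (-8-7)^2=225, (6-12)^2=36, (2-6)^2=16. Sum = 277.

sqrt(277)


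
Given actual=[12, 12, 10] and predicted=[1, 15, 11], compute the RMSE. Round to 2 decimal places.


MSE = 43.6667. RMSE = sqrt(43.6667) = 6.61.

6.61


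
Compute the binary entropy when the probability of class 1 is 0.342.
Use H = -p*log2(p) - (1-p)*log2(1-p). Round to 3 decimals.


H = -0.342*log2(0.342) - 0.658*log2(0.658) = 0.927.

0.927


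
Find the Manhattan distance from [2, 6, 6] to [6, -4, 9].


d = sum of absolute differences: |2-6|=4 + |6--4|=10 + |6-9|=3 = 17.

17


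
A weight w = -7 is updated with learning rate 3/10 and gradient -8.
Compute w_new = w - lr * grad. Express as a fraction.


w_new = -7 - 3/10 * -8 = -7 - -12/5 = -23/5.

-23/5


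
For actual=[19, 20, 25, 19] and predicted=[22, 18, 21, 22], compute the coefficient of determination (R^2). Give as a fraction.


Mean(y) = 83/4. SS_res = 38. SS_tot = 99/4. R^2 = 1 - 38/(99/4) = -53/99.

-53/99


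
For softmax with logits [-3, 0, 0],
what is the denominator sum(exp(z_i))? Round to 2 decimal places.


Denom = e^-3=0.0498 + e^0=1.0000 + e^0=1.0000. Sum = 2.0498, which rounds to 2.05.

2.05


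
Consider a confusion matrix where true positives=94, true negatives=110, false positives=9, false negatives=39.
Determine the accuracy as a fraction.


Accuracy = (TP + TN) / (TP + TN + FP + FN) = (94 + 110) / 252 = 17/21.

17/21


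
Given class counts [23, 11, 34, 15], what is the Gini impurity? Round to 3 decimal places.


Total = 83. Proportions: 23/83, 11/83, 34/83, 15/83. sum(p_i^2) = 0.2948. Gini = 1 - 0.2948 = 0.7052, which rounds to 0.705.

0.705


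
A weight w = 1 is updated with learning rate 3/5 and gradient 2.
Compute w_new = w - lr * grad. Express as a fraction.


w_new = 1 - 3/5 * 2 = 1 - 6/5 = -1/5.

-1/5


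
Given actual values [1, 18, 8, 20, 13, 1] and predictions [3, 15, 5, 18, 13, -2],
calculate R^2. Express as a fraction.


Mean(y) = 61/6. SS_res = 35. SS_tot = 2033/6. R^2 = 1 - 35/(2033/6) = 1823/2033.

1823/2033


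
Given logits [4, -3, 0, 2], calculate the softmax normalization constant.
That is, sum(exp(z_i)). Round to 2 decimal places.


Denom = e^4=54.5982 + e^-3=0.0498 + e^0=1.0000 + e^2=7.3891. Sum = 63.0371, which rounds to 63.04.

63.04


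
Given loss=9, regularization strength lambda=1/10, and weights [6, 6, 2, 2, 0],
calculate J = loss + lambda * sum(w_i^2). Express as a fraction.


L2 sq norm = sum(w^2) = 80. J = 9 + 1/10 * 80 = 17.

17


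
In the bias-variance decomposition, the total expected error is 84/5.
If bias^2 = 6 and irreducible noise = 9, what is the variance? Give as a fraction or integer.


Total error = bias^2 + variance + irreducible noise. So variance = 84/5 - 6 - 9 = 9/5.

9/5


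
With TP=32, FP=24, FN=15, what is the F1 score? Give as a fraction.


Precision = 32/56 = 4/7. Recall = 32/47 = 32/47. F1 = 2*P*R/(P+R) = 64/103.

64/103


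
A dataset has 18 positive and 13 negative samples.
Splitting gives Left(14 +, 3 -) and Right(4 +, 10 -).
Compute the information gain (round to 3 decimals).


H(parent) = 0.9812. H(left) = 0.6723, H(right) = 0.8631. Weighted = (17/31)*0.6723 + (14/31)*0.8631 = 0.7585. IG = 0.9812 - 0.7585 = 0.2227, which rounds to 0.223.

0.223


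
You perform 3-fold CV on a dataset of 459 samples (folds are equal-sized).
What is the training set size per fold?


Each validation fold has 459/3 = 153 samples. Training set = 459 - 153 = 306.

306


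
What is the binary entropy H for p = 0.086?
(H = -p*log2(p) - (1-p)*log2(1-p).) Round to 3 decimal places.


H = -0.086*log2(0.086) - 0.914*log2(0.914) = 0.423.

0.423


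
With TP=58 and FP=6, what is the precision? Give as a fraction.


Precision = TP / (TP + FP) = 58 / 64 = 29/32.

29/32


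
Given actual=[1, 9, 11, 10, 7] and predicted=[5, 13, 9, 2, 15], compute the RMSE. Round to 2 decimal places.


MSE = 32.8000. RMSE = sqrt(32.8000) = 5.73.

5.73


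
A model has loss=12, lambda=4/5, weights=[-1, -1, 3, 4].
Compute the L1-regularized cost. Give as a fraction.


L1 norm = sum(|w|) = 9. J = 12 + 4/5 * 9 = 96/5.

96/5


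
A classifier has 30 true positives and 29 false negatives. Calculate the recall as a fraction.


Recall = TP / (TP + FN) = 30 / 59 = 30/59.

30/59


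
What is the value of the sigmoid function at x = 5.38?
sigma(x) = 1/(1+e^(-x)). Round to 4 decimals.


sigma(5.38) = 1/(1+e^(-5.38)) = 1/(1+0.004608) = 1/1.004608 = 0.9954.

0.9954


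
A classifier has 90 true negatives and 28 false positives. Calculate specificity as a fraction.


Specificity = TN / (TN + FP) = 90 / 118 = 45/59.

45/59


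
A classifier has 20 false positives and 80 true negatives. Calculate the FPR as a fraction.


FPR = FP / (FP + TN) = 20 / 100 = 1/5.

1/5


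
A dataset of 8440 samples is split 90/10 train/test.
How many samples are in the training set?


Test set = 8440 * 10% = 844. Training set = 8440 - 844 = 7596.

7596


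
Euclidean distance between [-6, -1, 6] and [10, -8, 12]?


d = sqrt(sum of squared differences). (-6-10)^2=256, (-1--8)^2=49, (6-12)^2=36. Sum = 341.

sqrt(341)


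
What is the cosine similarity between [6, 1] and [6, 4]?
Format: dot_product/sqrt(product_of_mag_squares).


dot = 40. |a|^2 = 37, |b|^2 = 52. cos = 40/sqrt(1924).

40/sqrt(1924)


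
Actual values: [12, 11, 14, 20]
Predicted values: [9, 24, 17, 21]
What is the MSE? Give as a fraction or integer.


MSE = (1/4) * ((12-9)^2=9 + (11-24)^2=169 + (14-17)^2=9 + (20-21)^2=1). Sum = 188. MSE = 47.

47


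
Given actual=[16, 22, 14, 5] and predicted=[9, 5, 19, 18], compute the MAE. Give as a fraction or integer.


MAE = (1/4) * (|16-9|=7 + |22-5|=17 + |14-19|=5 + |5-18|=13). Sum = 42. MAE = 21/2.

21/2


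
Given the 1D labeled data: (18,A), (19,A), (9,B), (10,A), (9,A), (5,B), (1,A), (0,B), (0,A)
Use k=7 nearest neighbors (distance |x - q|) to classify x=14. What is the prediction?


Distances: |18-14|=4, |19-14|=5, |9-14|=5, |10-14|=4, |9-14|=5, |5-14|=9, |1-14|=13, |0-14|=14, |0-14|=14. 7 nearest: (18,A), (10,A), (19,A), (9,A), (9,B), (5,B), (1,A). Counts: {'A': 5, 'B': 2}. Majority class: A.

A


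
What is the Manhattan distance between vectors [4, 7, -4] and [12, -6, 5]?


d = sum of absolute differences: |4-12|=8 + |7--6|=13 + |-4-5|=9 = 30.

30


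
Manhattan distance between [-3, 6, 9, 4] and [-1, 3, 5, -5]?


d = sum of absolute differences: |-3--1|=2 + |6-3|=3 + |9-5|=4 + |4--5|=9 = 18.

18


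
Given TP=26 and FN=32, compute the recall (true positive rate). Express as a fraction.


Recall = TP / (TP + FN) = 26 / 58 = 13/29.

13/29


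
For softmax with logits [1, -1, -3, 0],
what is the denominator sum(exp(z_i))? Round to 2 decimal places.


Denom = e^1=2.7183 + e^-1=0.3679 + e^-3=0.0498 + e^0=1.0000. Sum = 4.1360, which rounds to 4.14.

4.14


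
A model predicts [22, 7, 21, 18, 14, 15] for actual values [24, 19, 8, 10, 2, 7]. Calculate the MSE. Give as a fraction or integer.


MSE = (1/6) * ((24-22)^2=4 + (19-7)^2=144 + (8-21)^2=169 + (10-18)^2=64 + (2-14)^2=144 + (7-15)^2=64). Sum = 589. MSE = 589/6.

589/6
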